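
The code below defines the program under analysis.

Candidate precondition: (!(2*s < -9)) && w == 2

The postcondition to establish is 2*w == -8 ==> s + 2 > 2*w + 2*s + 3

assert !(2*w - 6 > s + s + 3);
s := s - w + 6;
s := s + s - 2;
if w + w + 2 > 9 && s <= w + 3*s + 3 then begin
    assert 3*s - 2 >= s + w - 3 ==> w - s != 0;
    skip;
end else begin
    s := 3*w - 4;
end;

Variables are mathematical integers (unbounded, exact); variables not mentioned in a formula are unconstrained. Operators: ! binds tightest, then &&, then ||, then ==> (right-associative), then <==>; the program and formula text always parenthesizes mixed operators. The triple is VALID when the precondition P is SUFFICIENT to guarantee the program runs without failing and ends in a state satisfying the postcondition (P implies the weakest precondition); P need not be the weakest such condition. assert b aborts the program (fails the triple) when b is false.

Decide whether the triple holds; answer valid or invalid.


Working backward. After the program, the postcondition 2*w == -8 ==> s + 2 > 2*w + 2*s + 3 must hold; in canonical form it is 2*w == -8 ==> s + 2*w < -1.
Then branch requires (2*s >= w - 1 ==> w != s) && (2*w == -8 ==> s + 2*w < -1); else branch requires 2*w == -8 ==> 5*w < 3.
Before the if: ((2*w > 7 && 2*s + w >= -3) ==> ((2*s >= w - 1 ==> w != s) && (2*w == -8 ==> s + 2*w < -1))) && ((!(2*w > 7 && 2*s + w >= -3)) ==> (2*w == -8 ==> 5*w < 3))
Before s := s + s - 2: ((2*w > 7 && 4*s + w >= 1) ==> ((4*s >= w + 3 ==> w != 2*s - 2) && (2*w == -8 ==> 2*s + 2*w < 1))) && ((!(2*w > 7 && 4*s + w >= 1)) ==> (2*w == -8 ==> 5*w < 3))
Before s := s - w + 6: ((2*w > 7 && 4*s >= 3*w - 23) ==> ((4*s >= 5*w - 21 ==> 3*w != 2*s + 10) && (2*w == -8 ==> 2*s < -11))) && ((!(2*w > 7 && 4*s >= 3*w - 23)) ==> (2*w == -8 ==> 5*w < 3))
Before assert !(2*w - 6 > s + s + 3): (!(2*w > 2*s + 9)) && ((2*w > 7 && 4*s >= 3*w - 23) ==> ((4*s >= 5*w - 21 ==> 3*w != 2*s + 10) && (2*w == -8 ==> 2*s < -11))) && ((!(2*w > 7 && 4*s >= 3*w - 23)) ==> (2*w == -8 ==> 5*w < 3))
The weakest precondition is (!(2*w > 2*s + 9)) && ((2*w > 7 && 4*s >= 3*w - 23) ==> ((4*s >= 5*w - 21 ==> 3*w != 2*s + 10) && (2*w == -8 ==> 2*s < -11))) && ((!(2*w > 7 && 4*s >= 3*w - 23)) ==> (2*w == -8 ==> 5*w < 3)).
Check whether (!(2*s < -9)) && w == 2 implies it.
Countermodel: at the initial state s = -4, w = 2, the precondition holds but the weakest precondition fails.
Answer: invalid


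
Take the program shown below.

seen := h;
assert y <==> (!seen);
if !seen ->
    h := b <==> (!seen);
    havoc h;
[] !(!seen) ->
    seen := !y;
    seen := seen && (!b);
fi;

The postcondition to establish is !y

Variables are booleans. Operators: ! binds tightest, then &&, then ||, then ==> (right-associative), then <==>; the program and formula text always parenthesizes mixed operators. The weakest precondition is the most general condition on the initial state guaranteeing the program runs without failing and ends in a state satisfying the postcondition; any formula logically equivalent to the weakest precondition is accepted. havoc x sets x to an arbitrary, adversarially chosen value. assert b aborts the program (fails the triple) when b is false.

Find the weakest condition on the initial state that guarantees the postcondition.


Working backward. After the program, !y must hold.
Then branch requires !y; else branch requires !y.
Before the if: ((!seen) ==> (!y)) && (seen ==> (!y))
Before assert y <==> (!seen): (y <==> (!seen)) && ((!seen) ==> (!y)) && (seen ==> (!y))
Before seen := h: (y <==> (!h)) && ((!h) ==> (!y)) && (h ==> (!y))
Answer: WP = (y <==> (!h)) && ((!h) ==> (!y)) && (h ==> (!y))


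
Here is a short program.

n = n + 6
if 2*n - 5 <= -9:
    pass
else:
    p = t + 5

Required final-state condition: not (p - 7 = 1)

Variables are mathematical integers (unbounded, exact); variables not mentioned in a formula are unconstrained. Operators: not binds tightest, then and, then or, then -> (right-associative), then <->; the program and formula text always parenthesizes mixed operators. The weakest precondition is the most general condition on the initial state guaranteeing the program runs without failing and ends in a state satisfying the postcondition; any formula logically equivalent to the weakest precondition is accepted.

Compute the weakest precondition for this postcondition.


Working backward. After the program, the postcondition not (p - 7 = 1) must hold; in canonical form it is not (p = 8).
Then branch requires not (p = 8); else branch requires not (t = 3).
Before the if: (2*n <= -4 -> (not (p = 8))) and ((not (2*n <= -4)) -> (not (t = 3)))
Before n := n + 6: (2*n <= -16 -> (not (p = 8))) and ((not (2*n <= -16)) -> (not (t = 3)))
Answer: WP = (2*n <= -16 -> (not (p = 8))) and ((not (2*n <= -16)) -> (not (t = 3)))


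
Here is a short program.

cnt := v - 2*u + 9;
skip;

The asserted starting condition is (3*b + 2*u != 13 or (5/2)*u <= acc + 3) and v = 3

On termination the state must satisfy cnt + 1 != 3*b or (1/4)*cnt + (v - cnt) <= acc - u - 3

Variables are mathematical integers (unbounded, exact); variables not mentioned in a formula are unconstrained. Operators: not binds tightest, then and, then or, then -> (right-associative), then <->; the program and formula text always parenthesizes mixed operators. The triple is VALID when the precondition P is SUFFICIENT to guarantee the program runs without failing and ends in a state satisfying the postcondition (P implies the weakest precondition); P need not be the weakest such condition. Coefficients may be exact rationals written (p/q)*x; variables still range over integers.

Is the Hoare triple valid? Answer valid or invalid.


Working backward. After the program, the postcondition cnt + 1 != 3*b or (1/4)*cnt + (v - cnt) <= acc - u - 3 must hold; in canonical form it is cnt != 3*b - 1 or u + v <= acc + (3/4)*cnt - 3.
Before skip: cnt != 3*b - 1 or u + v <= acc + (3/4)*cnt - 3
Before cnt := v - 2*u + 9: v != 3*b + 2*u - 10 or (5/2)*u + (1/4)*v <= acc + 15/4
The weakest precondition is v != 3*b + 2*u - 10 or (5/2)*u + (1/4)*v <= acc + 15/4.
Check whether (3*b + 2*u != 13 or (5/2)*u <= acc + 3) and v = 3 implies it.
Every state satisfying the precondition satisfies the weakest precondition: the implication holds.
Answer: valid


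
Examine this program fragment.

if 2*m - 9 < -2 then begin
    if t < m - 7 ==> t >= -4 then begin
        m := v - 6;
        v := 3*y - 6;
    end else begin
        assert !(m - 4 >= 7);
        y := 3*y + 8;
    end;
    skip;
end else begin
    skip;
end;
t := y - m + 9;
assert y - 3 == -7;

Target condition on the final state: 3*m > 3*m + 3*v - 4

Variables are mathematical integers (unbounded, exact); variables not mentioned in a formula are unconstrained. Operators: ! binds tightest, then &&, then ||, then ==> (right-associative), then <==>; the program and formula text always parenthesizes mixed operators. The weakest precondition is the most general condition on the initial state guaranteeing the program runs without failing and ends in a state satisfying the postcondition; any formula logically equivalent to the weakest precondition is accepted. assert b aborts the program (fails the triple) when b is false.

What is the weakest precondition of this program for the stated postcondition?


Working backward. After the program, the postcondition 3*m > 3*m + 3*v - 4 must hold; in canonical form it is 3*v < 4.
Before assert y - 3 == -7: y == -4 && 3*v < 4
Before t := y - m + 9: y == -4 && 3*v < 4
Then branch requires ((t < m - 7 ==> t >= -4) ==> (y == -4 && 9*y < 22)) && ((!(t < m - 7 ==> t >= -4)) ==> ((!(m >= 11)) && 3*y == -12 && 3*v < 4)); else branch requires y == -4 && 3*v < 4.
Before the if: (2*m < 7 ==> (((t < m - 7 ==> t >= -4) ==> (y == -4 && 9*y < 22)) && ((!(t < m - 7 ==> t >= -4)) ==> ((!(m >= 11)) && 3*y == -12 && 3*v < 4)))) && ((!(2*m < 7)) ==> (y == -4 && 3*v < 4))
Answer: WP = (2*m < 7 ==> (((t < m - 7 ==> t >= -4) ==> (y == -4 && 9*y < 22)) && ((!(t < m - 7 ==> t >= -4)) ==> ((!(m >= 11)) && 3*y == -12 && 3*v < 4)))) && ((!(2*m < 7)) ==> (y == -4 && 3*v < 4))


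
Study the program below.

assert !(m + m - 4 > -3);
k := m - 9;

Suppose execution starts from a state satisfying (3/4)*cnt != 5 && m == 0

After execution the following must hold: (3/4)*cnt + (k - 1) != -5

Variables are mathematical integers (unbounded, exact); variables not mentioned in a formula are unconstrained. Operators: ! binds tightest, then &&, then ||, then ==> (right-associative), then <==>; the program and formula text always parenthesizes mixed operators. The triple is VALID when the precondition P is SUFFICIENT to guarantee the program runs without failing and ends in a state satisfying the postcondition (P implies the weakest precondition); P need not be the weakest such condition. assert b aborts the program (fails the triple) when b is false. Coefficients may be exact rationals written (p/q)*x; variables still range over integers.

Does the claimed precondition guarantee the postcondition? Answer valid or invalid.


Working backward. After the program, the postcondition (3/4)*cnt + (k - 1) != -5 must hold; in canonical form it is (3/4)*cnt + k != -4.
Before k := m - 9: (3/4)*cnt + m != 5
Before assert !(m + m - 4 > -3): (!(2*m > 1)) && (3/4)*cnt + m != 5
The weakest precondition is (!(2*m > 1)) && (3/4)*cnt + m != 5.
Check whether (3/4)*cnt != 5 && m == 0 implies it.
Every state satisfying the precondition satisfies the weakest precondition: the implication holds.
Answer: valid


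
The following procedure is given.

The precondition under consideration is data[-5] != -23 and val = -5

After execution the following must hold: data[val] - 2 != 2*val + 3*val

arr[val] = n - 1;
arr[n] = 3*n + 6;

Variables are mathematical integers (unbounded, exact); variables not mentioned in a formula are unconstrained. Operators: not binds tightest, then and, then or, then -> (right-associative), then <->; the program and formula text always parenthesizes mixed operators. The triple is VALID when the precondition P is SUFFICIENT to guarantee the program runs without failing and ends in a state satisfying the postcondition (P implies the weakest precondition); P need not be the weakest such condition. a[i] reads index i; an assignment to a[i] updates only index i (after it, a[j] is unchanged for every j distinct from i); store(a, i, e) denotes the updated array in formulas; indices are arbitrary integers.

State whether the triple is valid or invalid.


Working backward. After the program, the postcondition data[val] - 2 != 2*val + 3*val must hold; in canonical form it is data[val] != 5*val + 2.
Before arr[n] := 3*n + 6: data[val] != 5*val + 2
Before arr[val] := n - 1: data[val] != 5*val + 2
The weakest precondition is data[val] != 5*val + 2.
Check whether data[-5] != -23 and val = -5 implies it.
Every state satisfying the precondition satisfies the weakest precondition: the implication holds.
Answer: valid


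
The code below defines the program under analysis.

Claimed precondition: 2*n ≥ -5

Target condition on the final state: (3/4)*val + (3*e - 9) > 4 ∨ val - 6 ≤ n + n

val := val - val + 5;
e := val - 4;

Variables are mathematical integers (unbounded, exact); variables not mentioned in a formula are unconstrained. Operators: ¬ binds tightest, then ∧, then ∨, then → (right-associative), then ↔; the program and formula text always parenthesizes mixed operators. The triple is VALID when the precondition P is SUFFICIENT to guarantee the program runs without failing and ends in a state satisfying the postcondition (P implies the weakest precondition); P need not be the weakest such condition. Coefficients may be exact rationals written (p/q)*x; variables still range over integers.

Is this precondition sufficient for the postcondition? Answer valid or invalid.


Working backward. After the program, the postcondition (3/4)*val + (3*e - 9) > 4 ∨ val - 6 ≤ n + n must hold; in canonical form it is 3*e + (3/4)*val > 13 ∨ val ≤ 2*n + 6.
Before e := val - 4: (15/4)*val > 25 ∨ val ≤ 2*n + 6
Before val := val - val + 5: 2*n ≥ -1
The weakest precondition is 2*n ≥ -1.
Check whether 2*n ≥ -5 implies it.
Countermodel: at the initial state n = -2, the precondition holds but the weakest precondition fails.
Answer: invalid


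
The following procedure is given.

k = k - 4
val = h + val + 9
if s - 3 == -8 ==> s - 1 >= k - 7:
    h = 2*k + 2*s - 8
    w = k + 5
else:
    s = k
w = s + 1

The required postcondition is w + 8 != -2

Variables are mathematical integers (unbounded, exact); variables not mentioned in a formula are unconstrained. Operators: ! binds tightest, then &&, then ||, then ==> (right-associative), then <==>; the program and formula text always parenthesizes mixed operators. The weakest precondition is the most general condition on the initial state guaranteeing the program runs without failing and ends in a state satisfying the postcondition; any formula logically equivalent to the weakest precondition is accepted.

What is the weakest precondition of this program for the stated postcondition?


Working backward. After the program, the postcondition w + 8 != -2 must hold; in canonical form it is w != -10.
Before w := s + 1: s != -11
Then branch requires s != -11; else branch requires k != -11.
Before the if: ((s == -5 ==> s >= k - 6) ==> s != -11) && ((!(s == -5 ==> s >= k - 6)) ==> k != -11)
Before val := h + val + 9: ((s == -5 ==> s >= k - 6) ==> s != -11) && ((!(s == -5 ==> s >= k - 6)) ==> k != -11)
Before k := k - 4: ((s == -5 ==> s >= k - 10) ==> s != -11) && ((!(s == -5 ==> s >= k - 10)) ==> k != -7)
Answer: WP = ((s == -5 ==> s >= k - 10) ==> s != -11) && ((!(s == -5 ==> s >= k - 10)) ==> k != -7)


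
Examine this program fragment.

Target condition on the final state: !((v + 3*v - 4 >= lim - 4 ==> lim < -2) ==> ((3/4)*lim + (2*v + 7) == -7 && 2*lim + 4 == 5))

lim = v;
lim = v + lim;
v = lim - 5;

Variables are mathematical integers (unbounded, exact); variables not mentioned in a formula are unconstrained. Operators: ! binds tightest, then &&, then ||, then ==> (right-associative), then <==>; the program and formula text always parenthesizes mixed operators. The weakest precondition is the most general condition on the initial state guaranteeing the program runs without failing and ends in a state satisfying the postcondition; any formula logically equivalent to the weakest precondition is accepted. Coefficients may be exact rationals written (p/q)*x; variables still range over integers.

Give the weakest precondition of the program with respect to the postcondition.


Working backward. After the program, the postcondition !((v + 3*v - 4 >= lim - 4 ==> lim < -2) ==> ((3/4)*lim + (2*v + 7) == -7 && 2*lim + 4 == 5)) must hold; in canonical form it is !((4*v >= lim ==> lim < -2) ==> ((3/4)*lim + 2*v == -14 && 2*lim == 1)).
Before v := lim - 5: !((3*lim >= 20 ==> lim < -2) ==> ((11/4)*lim == -4 && 2*lim == 1))
Before lim := v + lim: !((3*lim + 3*v >= 20 ==> lim + v < -2) ==> ((11/4)*lim + (11/4)*v == -4 && 2*lim + 2*v == 1))
Before lim := v: !((6*v >= 20 ==> 2*v < -2) ==> ((11/2)*v == -4 && 4*v == 1))
Answer: WP = !((6*v >= 20 ==> 2*v < -2) ==> ((11/2)*v == -4 && 4*v == 1))


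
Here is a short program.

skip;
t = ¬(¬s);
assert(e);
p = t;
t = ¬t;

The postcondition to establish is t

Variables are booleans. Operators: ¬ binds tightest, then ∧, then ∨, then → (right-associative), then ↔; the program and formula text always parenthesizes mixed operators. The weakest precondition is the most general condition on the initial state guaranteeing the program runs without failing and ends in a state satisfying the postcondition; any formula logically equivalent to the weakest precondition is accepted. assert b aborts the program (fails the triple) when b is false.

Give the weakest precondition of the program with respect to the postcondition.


Working backward. After the program, t must hold.
Before t := ¬t: ¬t
Before p := t: ¬t
Before assert e: e ∧ (¬t)
Before t := ¬(¬s): e ∧ (¬s)
Before skip: e ∧ (¬s)
Answer: WP = e ∧ (¬s)


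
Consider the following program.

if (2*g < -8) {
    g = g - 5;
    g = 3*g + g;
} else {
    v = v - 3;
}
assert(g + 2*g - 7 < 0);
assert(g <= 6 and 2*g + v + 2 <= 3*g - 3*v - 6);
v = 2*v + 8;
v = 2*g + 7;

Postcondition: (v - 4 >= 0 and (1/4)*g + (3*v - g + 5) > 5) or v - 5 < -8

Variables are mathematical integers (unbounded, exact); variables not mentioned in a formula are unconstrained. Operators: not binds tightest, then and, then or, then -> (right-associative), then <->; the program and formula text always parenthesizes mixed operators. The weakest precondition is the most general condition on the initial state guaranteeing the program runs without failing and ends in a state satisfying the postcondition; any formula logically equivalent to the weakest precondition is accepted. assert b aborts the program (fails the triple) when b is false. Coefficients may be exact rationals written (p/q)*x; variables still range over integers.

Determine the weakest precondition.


Working backward. After the program, the postcondition (v - 4 >= 0 and (1/4)*g + (3*v - g + 5) > 5) or v - 5 < -8 must hold; in canonical form it is (v >= 4 and 3*v > (3/4)*g) or v < -3.
Before v := 2*g + 7: (2*g >= -3 and (21/4)*g > -21) or 2*g < -10
Before v := 2*v + 8: (2*g >= -3 and (21/4)*g > -21) or 2*g < -10
Before assert g <= 6 and 2*g + v + 2 <= 3*g - 3*v - 6: g <= 6 and 4*v <= g - 8 and ((2*g >= -3 and (21/4)*g > -21) or 2*g < -10)
Before assert g + 2*g - 7 < 0: 3*g < 7 and g <= 6 and 4*v <= g - 8 and ((2*g >= -3 and (21/4)*g > -21) or 2*g < -10)
Then branch requires 12*g < 67 and 4*g <= 26 and 4*v <= 4*g - 28 and ((8*g >= 37 and 21*g > 84) or 8*g < 30); else branch requires 3*g < 7 and g <= 6 and 4*v <= g + 4 and ((2*g >= -3 and (21/4)*g > -21) or 2*g < -10).
Before the if: (2*g < -8 -> (12*g < 67 and 4*g <= 26 and 4*v <= 4*g - 28 and ((8*g >= 37 and 21*g > 84) or 8*g < 30))) and ((not (2*g < -8)) -> (3*g < 7 and g <= 6 and 4*v <= g + 4 and ((2*g >= -3 and (21/4)*g > -21) or 2*g < -10)))
Answer: WP = (2*g < -8 -> (12*g < 67 and 4*g <= 26 and 4*v <= 4*g - 28 and ((8*g >= 37 and 21*g > 84) or 8*g < 30))) and ((not (2*g < -8)) -> (3*g < 7 and g <= 6 and 4*v <= g + 4 and ((2*g >= -3 and (21/4)*g > -21) or 2*g < -10)))


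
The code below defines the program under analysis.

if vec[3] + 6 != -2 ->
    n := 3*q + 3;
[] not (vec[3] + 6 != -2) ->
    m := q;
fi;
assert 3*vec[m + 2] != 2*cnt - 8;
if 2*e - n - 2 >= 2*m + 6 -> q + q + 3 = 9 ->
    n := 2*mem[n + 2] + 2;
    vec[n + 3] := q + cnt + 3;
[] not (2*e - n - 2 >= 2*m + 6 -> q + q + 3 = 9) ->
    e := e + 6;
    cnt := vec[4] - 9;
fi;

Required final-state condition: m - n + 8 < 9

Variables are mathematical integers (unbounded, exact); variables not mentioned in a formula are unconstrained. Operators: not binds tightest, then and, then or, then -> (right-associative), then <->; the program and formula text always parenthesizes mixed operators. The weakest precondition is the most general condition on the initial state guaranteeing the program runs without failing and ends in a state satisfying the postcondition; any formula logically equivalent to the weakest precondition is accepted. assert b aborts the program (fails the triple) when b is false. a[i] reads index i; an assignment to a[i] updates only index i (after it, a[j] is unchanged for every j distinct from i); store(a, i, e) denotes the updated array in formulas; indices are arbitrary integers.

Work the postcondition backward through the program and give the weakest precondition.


Working backward. After the program, the postcondition m - n + 8 < 9 must hold; in canonical form it is m < n + 1.
Then branch requires m < 2*mem[n + 2] + 3; else branch requires m < n + 1.
Before the if: ((2*e >= 2*m + n + 8 -> 2*q = 6) -> m < 2*mem[n + 2] + 3) and ((not (2*e >= 2*m + n + 8 -> 2*q = 6)) -> m < n + 1)
Before assert 3*vec[m + 2] != 2*cnt - 8: 3*vec[m + 2] != 2*cnt - 8 and ((2*e >= 2*m + n + 8 -> 2*q = 6) -> m < 2*mem[n + 2] + 3) and ((not (2*e >= 2*m + n + 8 -> 2*q = 6)) -> m < n + 1)
Then branch requires 3*vec[m + 2] != 2*cnt - 8 and ((2*e >= 2*m + 3*q + 11 -> 2*q = 6) -> m < 2*mem[3*q + 5] + 3) and ((not (2*e >= 2*m + 3*q + 11 -> 2*q = 6)) -> m < 3*q + 4); else branch requires 3*vec[q + 2] != 2*cnt - 8 and ((2*e >= n + 2*q + 8 -> 2*q = 6) -> q < 2*mem[n + 2] + 3) and ((not (2*e >= n + 2*q + 8 -> 2*q = 6)) -> q < n + 1).
Before the if: (vec[3] != -8 -> (3*vec[m + 2] != 2*cnt - 8 and ((2*e >= 2*m + 3*q + 11 -> 2*q = 6) -> m < 2*mem[3*q + 5] + 3) and ((not (2*e >= 2*m + 3*q + 11 -> 2*q = 6)) -> m < 3*q + 4))) and ((not (vec[3] != -8)) -> (3*vec[q + 2] != 2*cnt - 8 and ((2*e >= n + 2*q + 8 -> 2*q = 6) -> q < 2*mem[n + 2] + 3) and ((not (2*e >= n + 2*q + 8 -> 2*q = 6)) -> q < n + 1)))
Answer: WP = (vec[3] != -8 -> (3*vec[m + 2] != 2*cnt - 8 and ((2*e >= 2*m + 3*q + 11 -> 2*q = 6) -> m < 2*mem[3*q + 5] + 3) and ((not (2*e >= 2*m + 3*q + 11 -> 2*q = 6)) -> m < 3*q + 4))) and ((not (vec[3] != -8)) -> (3*vec[q + 2] != 2*cnt - 8 and ((2*e >= n + 2*q + 8 -> 2*q = 6) -> q < 2*mem[n + 2] + 3) and ((not (2*e >= n + 2*q + 8 -> 2*q = 6)) -> q < n + 1)))


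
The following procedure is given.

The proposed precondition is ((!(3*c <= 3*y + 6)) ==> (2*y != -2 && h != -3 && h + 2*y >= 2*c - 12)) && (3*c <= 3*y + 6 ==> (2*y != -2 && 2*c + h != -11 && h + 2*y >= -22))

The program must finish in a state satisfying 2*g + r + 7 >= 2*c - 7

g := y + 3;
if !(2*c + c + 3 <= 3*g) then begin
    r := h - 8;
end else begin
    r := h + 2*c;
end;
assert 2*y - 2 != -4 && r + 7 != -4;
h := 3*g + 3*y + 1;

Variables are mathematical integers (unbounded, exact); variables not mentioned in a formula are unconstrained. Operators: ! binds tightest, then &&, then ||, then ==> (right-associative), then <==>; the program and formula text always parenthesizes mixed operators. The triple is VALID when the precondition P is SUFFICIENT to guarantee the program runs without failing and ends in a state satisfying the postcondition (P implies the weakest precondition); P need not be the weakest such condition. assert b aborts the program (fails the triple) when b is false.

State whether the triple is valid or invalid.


Working backward. After the program, the postcondition 2*g + r + 7 >= 2*c - 7 must hold; in canonical form it is 2*g + r >= 2*c - 14.
Before h := 3*g + 3*y + 1: 2*g + r >= 2*c - 14
Before assert 2*y - 2 != -4 && r + 7 != -4: 2*y != -2 && r != -11 && 2*g + r >= 2*c - 14
Then branch requires 2*y != -2 && h != -3 && 2*g + h >= 2*c - 6; else branch requires 2*y != -2 && 2*c + h != -11 && 2*g + h >= -14.
Before the if: ((!(3*c <= 3*g - 3)) ==> (2*y != -2 && h != -3 && 2*g + h >= 2*c - 6)) && (3*c <= 3*g - 3 ==> (2*y != -2 && 2*c + h != -11 && 2*g + h >= -14))
Before g := y + 3: ((!(3*c <= 3*y + 6)) ==> (2*y != -2 && h != -3 && h + 2*y >= 2*c - 12)) && (3*c <= 3*y + 6 ==> (2*y != -2 && 2*c + h != -11 && h + 2*y >= -20))
The weakest precondition is ((!(3*c <= 3*y + 6)) ==> (2*y != -2 && h != -3 && h + 2*y >= 2*c - 12)) && (3*c <= 3*y + 6 ==> (2*y != -2 && 2*c + h != -11 && h + 2*y >= -20)).
Check whether ((!(3*c <= 3*y + 6)) ==> (2*y != -2 && h != -3 && h + 2*y >= 2*c - 12)) && (3*c <= 3*y + 6 ==> (2*y != -2 && 2*c + h != -11 && h + 2*y >= -22)) implies it.
Countermodel: at the initial state c = 0, h = -17, y = -2, the precondition holds but the weakest precondition fails.
Answer: invalid


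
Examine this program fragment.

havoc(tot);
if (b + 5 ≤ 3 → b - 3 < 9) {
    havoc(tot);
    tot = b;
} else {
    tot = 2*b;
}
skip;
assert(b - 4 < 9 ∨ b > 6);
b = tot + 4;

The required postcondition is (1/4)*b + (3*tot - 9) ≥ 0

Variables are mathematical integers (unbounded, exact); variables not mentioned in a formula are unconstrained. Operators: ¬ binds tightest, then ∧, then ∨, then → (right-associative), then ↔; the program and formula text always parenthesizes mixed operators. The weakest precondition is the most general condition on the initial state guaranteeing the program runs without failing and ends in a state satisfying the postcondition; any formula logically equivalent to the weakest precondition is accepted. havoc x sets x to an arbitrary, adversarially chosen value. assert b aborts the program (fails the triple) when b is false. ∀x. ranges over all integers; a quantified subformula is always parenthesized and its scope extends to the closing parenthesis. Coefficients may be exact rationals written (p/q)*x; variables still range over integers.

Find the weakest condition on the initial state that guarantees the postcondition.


Working backward. After the program, the postcondition (1/4)*b + (3*tot - 9) ≥ 0 must hold; in canonical form it is (1/4)*b + 3*tot ≥ 9.
Before b := tot + 4: (13/4)*tot ≥ 8
Before assert b - 4 < 9 ∨ b > 6: (b < 13 ∨ b > 6) ∧ (13/4)*tot ≥ 8
Before skip: (b < 13 ∨ b > 6) ∧ (13/4)*tot ≥ 8
Then branch requires (b < 13 ∨ b > 6) ∧ (13/4)*b ≥ 8; else branch requires (b < 13 ∨ b > 6) ∧ (13/2)*b ≥ 8.
Before the if: ((b ≤ -2 → b < 12) → ((b < 13 ∨ b > 6) ∧ (13/4)*b ≥ 8)) ∧ ((¬(b ≤ -2 → b < 12)) → ((b < 13 ∨ b > 6) ∧ (13/2)*b ≥ 8))
Before havoc tot: ((b ≤ -2 → b < 12) → ((b < 13 ∨ b > 6) ∧ (13/4)*b ≥ 8)) ∧ ((¬(b ≤ -2 → b < 12)) → ((b < 13 ∨ b > 6) ∧ (13/2)*b ≥ 8))
Answer: WP = ((b ≤ -2 → b < 12) → ((b < 13 ∨ b > 6) ∧ (13/4)*b ≥ 8)) ∧ ((¬(b ≤ -2 → b < 12)) → ((b < 13 ∨ b > 6) ∧ (13/2)*b ≥ 8))


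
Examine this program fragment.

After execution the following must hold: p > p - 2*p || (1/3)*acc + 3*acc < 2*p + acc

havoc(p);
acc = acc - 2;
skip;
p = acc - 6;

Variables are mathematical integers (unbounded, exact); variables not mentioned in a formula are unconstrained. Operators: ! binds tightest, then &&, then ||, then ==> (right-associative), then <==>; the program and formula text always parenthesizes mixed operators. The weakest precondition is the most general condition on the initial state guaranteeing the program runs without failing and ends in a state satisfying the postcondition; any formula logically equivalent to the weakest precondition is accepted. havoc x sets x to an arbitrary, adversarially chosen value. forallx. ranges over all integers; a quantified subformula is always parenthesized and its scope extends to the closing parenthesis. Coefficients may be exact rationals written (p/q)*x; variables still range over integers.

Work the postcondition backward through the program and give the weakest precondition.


Working backward. After the program, the postcondition p > p - 2*p || (1/3)*acc + 3*acc < 2*p + acc must hold; in canonical form it is 2*p > 0 || (7/3)*acc < 2*p.
Before p := acc - 6: 2*acc > 12 || (1/3)*acc < -12
Before skip: 2*acc > 12 || (1/3)*acc < -12
Before acc := acc - 2: 2*acc > 16 || (1/3)*acc < -34/3
Before havoc p: 2*acc > 16 || (1/3)*acc < -34/3
Answer: WP = 2*acc > 16 || (1/3)*acc < -34/3


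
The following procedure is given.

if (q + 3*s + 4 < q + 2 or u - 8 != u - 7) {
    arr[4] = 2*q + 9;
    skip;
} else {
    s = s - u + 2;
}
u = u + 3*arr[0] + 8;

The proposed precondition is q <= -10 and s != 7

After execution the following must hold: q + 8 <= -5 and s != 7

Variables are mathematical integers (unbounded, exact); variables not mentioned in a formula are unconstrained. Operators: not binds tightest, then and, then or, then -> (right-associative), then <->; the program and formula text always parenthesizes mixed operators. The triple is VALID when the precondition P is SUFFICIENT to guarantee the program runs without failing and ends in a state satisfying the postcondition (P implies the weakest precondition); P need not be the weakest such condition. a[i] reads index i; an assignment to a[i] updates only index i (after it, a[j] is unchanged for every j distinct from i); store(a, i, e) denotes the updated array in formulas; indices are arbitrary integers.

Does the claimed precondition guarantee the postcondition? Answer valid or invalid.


Working backward. After the program, the postcondition q + 8 <= -5 and s != 7 must hold; in canonical form it is q <= -13 and s != 7.
Before u := u + 3*arr[0] + 8: q <= -13 and s != 7
Then branch requires q <= -13 and s != 7; else branch requires q <= -13 and s != u + 5.
Before the if: q <= -13 and s != 7
The weakest precondition is q <= -13 and s != 7.
Check whether q <= -10 and s != 7 implies it.
Countermodel: at the initial state q = -12, s = 8, the precondition holds but the weakest precondition fails.
Answer: invalid


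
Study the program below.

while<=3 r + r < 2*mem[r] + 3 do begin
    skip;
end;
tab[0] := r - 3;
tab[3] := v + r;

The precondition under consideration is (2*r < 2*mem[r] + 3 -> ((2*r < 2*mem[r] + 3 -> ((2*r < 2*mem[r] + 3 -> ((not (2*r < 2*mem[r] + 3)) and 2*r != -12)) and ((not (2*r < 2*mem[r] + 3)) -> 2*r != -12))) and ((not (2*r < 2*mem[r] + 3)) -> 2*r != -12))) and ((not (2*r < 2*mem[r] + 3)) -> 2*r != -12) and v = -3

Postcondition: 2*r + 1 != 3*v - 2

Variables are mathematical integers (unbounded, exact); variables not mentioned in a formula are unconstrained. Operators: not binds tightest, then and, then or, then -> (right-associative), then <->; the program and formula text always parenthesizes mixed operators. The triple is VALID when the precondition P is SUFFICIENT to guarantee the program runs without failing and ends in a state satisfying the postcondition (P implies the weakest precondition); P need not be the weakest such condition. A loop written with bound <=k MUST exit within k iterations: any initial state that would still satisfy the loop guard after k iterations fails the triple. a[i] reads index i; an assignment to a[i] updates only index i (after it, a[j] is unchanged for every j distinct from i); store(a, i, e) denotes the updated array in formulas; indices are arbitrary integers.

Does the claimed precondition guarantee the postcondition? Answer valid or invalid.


Working backward. After the program, the postcondition 2*r + 1 != 3*v - 2 must hold; in canonical form it is 2*r != 3*v - 3.
Before tab[3] := v + r: 2*r != 3*v - 3
Before tab[0] := r - 3: 2*r != 3*v - 3
Before the loop (bound <=3), unroll the exhaustion recursion (WP_0 = exit-now case; WP_j = one more guarded iteration, up to j = 3):
  WP_0: (not (2*r < 2*mem[r] + 3)) and 2*r != 3*v - 3
  WP_1: (2*r < 2*mem[r] + 3 -> ((not (2*r < 2*mem[r] + 3)) and 2*r != 3*v - 3)) and ((not (2*r < 2*mem[r] + 3)) -> 2*r != 3*v - 3)
  WP_2: (2*r < 2*mem[r] + 3 -> ((2*r < 2*mem[r] + 3 -> ((not (2*r < 2*mem[r] + 3)) and 2*r != 3*v - 3)) and ((not (2*r < 2*mem[r] + 3)) -> 2*r != 3*v - 3))) and ((not (2*r < 2*mem[r] + 3)) -> 2*r != 3*v - 3)
  WP_3: (2*r < 2*mem[r] + 3 -> ((2*r < 2*mem[r] + 3 -> ((2*r < 2*mem[r] + 3 -> ((not (2*r < 2*mem[r] + 3)) and 2*r != 3*v - 3)) and ((not (2*r < 2*mem[r] + 3)) -> 2*r != 3*v - 3))) and ((not (2*r < 2*mem[r] + 3)) -> 2*r != 3*v - 3))) and ((not (2*r < 2*mem[r] + 3)) -> 2*r != 3*v - 3)
So before the loop: (2*r < 2*mem[r] + 3 -> ((2*r < 2*mem[r] + 3 -> ((2*r < 2*mem[r] + 3 -> ((not (2*r < 2*mem[r] + 3)) and 2*r != 3*v - 3)) and ((not (2*r < 2*mem[r] + 3)) -> 2*r != 3*v - 3))) and ((not (2*r < 2*mem[r] + 3)) -> 2*r != 3*v - 3))) and ((not (2*r < 2*mem[r] + 3)) -> 2*r != 3*v - 3)
The weakest precondition is (2*r < 2*mem[r] + 3 -> ((2*r < 2*mem[r] + 3 -> ((2*r < 2*mem[r] + 3 -> ((not (2*r < 2*mem[r] + 3)) and 2*r != 3*v - 3)) and ((not (2*r < 2*mem[r] + 3)) -> 2*r != 3*v - 3))) and ((not (2*r < 2*mem[r] + 3)) -> 2*r != 3*v - 3))) and ((not (2*r < 2*mem[r] + 3)) -> 2*r != 3*v - 3).
Check whether (2*r < 2*mem[r] + 3 -> ((2*r < 2*mem[r] + 3 -> ((2*r < 2*mem[r] + 3 -> ((not (2*r < 2*mem[r] + 3)) and 2*r != -12)) and ((not (2*r < 2*mem[r] + 3)) -> 2*r != -12))) and ((not (2*r < 2*mem[r] + 3)) -> 2*r != -12))) and ((not (2*r < 2*mem[r] + 3)) -> 2*r != -12) and v = -3 implies it.
Every state satisfying the precondition satisfies the weakest precondition: the implication holds.
Answer: valid


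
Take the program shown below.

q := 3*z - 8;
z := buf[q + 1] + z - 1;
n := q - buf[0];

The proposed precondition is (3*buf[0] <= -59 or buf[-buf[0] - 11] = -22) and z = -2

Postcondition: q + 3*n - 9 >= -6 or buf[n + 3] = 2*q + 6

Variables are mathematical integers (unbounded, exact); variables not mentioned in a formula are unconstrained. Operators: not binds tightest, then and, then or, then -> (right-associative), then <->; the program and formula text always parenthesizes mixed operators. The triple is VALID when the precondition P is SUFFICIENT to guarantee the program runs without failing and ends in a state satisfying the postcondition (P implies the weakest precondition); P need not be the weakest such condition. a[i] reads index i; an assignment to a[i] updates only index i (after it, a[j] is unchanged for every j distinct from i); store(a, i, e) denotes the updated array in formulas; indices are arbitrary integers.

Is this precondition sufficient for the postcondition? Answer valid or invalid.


Working backward. After the program, the postcondition q + 3*n - 9 >= -6 or buf[n + 3] = 2*q + 6 must hold; in canonical form it is 3*n + q >= 3 or buf[n + 3] = 2*q + 6.
Before n := q - buf[0]: 4*q >= 3*buf[0] + 3 or buf[-buf[0] + q + 3] = 2*q + 6
Before z := buf[q + 1] + z - 1: 4*q >= 3*buf[0] + 3 or buf[-buf[0] + q + 3] = 2*q + 6
Before q := 3*z - 8: 12*z >= 3*buf[0] + 35 or buf[-buf[0] + 3*z - 5] = 6*z - 10
The weakest precondition is 12*z >= 3*buf[0] + 35 or buf[-buf[0] + 3*z - 5] = 6*z - 10.
Check whether (3*buf[0] <= -59 or buf[-buf[0] - 11] = -22) and z = -2 implies it.
Every state satisfying the precondition satisfies the weakest precondition: the implication holds.
Answer: valid


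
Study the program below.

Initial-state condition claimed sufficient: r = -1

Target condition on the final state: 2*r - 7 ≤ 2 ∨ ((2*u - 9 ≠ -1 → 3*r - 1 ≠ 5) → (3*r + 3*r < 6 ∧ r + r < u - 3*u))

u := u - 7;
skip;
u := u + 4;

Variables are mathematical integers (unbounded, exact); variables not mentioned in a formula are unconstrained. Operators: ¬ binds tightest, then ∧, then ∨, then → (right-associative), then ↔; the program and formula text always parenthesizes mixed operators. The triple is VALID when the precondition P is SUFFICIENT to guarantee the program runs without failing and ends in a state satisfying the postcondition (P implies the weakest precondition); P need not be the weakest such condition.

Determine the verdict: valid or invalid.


Working backward. After the program, the postcondition 2*r - 7 ≤ 2 ∨ ((2*u - 9 ≠ -1 → 3*r - 1 ≠ 5) → (3*r + 3*r < 6 ∧ r + r < u - 3*u)) must hold; in canonical form it is 2*r ≤ 9 ∨ ((2*u ≠ 8 → 3*r ≠ 6) → (6*r < 6 ∧ 2*r + 2*u < 0)).
Before u := u + 4: 2*r ≤ 9 ∨ ((2*u ≠ 0 → 3*r ≠ 6) → (6*r < 6 ∧ 2*r + 2*u < -8))
Before skip: 2*r ≤ 9 ∨ ((2*u ≠ 0 → 3*r ≠ 6) → (6*r < 6 ∧ 2*r + 2*u < -8))
Before u := u - 7: 2*r ≤ 9 ∨ ((2*u ≠ 14 → 3*r ≠ 6) → (6*r < 6 ∧ 2*r + 2*u < 6))
The weakest precondition is 2*r ≤ 9 ∨ ((2*u ≠ 14 → 3*r ≠ 6) → (6*r < 6 ∧ 2*r + 2*u < 6)).
Check whether r = -1 implies it.
Every state satisfying the precondition satisfies the weakest precondition: the implication holds.
Answer: valid


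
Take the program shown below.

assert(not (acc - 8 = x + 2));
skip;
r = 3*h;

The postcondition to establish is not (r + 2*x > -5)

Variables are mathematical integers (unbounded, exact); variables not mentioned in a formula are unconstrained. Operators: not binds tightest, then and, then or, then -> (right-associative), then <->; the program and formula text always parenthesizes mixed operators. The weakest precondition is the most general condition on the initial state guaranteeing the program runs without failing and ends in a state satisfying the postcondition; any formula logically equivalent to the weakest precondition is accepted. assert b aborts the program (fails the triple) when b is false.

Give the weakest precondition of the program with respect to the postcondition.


Working backward. After the program, not (r + 2*x > -5) must hold.
Before r := 3*h: not (3*h + 2*x > -5)
Before skip: not (3*h + 2*x > -5)
Before assert not (acc - 8 = x + 2): (not (acc = x + 10)) and (not (3*h + 2*x > -5))
Answer: WP = (not (acc = x + 10)) and (not (3*h + 2*x > -5))


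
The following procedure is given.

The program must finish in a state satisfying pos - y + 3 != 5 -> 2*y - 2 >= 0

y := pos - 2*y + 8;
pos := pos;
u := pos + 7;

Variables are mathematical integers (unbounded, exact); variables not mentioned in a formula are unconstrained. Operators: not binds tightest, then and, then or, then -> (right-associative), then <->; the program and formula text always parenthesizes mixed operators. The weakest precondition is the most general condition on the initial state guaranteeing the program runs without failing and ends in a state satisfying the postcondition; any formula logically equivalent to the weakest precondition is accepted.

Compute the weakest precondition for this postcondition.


Working backward. After the program, the postcondition pos - y + 3 != 5 -> 2*y - 2 >= 0 must hold; in canonical form it is pos != y + 2 -> 2*y >= 2.
Before u := pos + 7: pos != y + 2 -> 2*y >= 2
Before pos := pos: pos != y + 2 -> 2*y >= 2
Before y := pos - 2*y + 8: 2*y != 10 -> 2*pos >= 4*y - 14
Answer: WP = 2*y != 10 -> 2*pos >= 4*y - 14


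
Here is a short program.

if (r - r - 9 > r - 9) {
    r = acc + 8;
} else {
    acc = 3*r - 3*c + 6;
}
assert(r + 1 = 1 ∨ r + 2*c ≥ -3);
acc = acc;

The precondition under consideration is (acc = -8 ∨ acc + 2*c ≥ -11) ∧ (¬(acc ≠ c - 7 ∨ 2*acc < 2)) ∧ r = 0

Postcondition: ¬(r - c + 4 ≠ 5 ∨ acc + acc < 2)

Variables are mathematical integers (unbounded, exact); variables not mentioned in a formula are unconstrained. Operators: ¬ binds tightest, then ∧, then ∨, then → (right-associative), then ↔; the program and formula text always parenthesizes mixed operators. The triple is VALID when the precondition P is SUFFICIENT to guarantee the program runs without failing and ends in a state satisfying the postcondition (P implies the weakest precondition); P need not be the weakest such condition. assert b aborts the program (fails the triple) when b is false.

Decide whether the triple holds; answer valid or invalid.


Working backward. After the program, the postcondition ¬(r - c + 4 ≠ 5 ∨ acc + acc < 2) must hold; in canonical form it is ¬(r ≠ c + 1 ∨ 2*acc < 2).
Before acc := acc: ¬(r ≠ c + 1 ∨ 2*acc < 2)
Before assert r + 1 = 1 ∨ r + 2*c ≥ -3: (r = 0 ∨ 2*c + r ≥ -3) ∧ (¬(r ≠ c + 1 ∨ 2*acc < 2))
Then branch requires (acc = -8 ∨ acc + 2*c ≥ -11) ∧ (¬(acc ≠ c - 7 ∨ 2*acc < 2)); else branch requires (r = 0 ∨ 2*c + r ≥ -3) ∧ (¬(r ≠ c + 1 ∨ 6*r < 6*c - 10)).
Before the if: (r < 0 → ((acc = -8 ∨ acc + 2*c ≥ -11) ∧ (¬(acc ≠ c - 7 ∨ 2*acc < 2)))) ∧ ((¬(r < 0)) → ((r = 0 ∨ 2*c + r ≥ -3) ∧ (¬(r ≠ c + 1 ∨ 6*r < 6*c - 10))))
The weakest precondition is (r < 0 → ((acc = -8 ∨ acc + 2*c ≥ -11) ∧ (¬(acc ≠ c - 7 ∨ 2*acc < 2)))) ∧ ((¬(r < 0)) → ((r = 0 ∨ 2*c + r ≥ -3) ∧ (¬(r ≠ c + 1 ∨ 6*r < 6*c - 10)))).
Check whether (acc = -8 ∨ acc + 2*c ≥ -11) ∧ (¬(acc ≠ c - 7 ∨ 2*acc < 2)) ∧ r = 0 implies it.
Countermodel: at the initial state acc = 1, c = 8, r = 0, the precondition holds but the weakest precondition fails.
Answer: invalid


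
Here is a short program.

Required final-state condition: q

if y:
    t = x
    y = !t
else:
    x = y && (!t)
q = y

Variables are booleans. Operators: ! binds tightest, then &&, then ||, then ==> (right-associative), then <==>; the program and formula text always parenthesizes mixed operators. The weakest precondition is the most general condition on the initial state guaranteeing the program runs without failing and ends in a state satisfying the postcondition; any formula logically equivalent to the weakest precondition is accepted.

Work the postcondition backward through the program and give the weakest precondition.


Working backward. After the program, q must hold.
Before q := y: y
Then branch requires !x; else branch requires y.
Before the if: (y ==> (!x)) && ((!y) ==> y)
Answer: WP = (y ==> (!x)) && ((!y) ==> y)


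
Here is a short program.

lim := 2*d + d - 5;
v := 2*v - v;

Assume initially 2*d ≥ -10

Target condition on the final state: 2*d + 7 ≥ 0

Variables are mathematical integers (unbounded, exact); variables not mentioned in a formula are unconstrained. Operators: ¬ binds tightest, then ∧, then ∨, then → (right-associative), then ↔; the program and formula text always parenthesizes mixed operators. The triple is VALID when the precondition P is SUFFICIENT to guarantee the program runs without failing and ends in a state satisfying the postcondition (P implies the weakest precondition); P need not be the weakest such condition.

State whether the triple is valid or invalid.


Working backward. After the program, the postcondition 2*d + 7 ≥ 0 must hold; in canonical form it is 2*d ≥ -7.
Before v := 2*v - v: 2*d ≥ -7
Before lim := 2*d + d - 5: 2*d ≥ -7
The weakest precondition is 2*d ≥ -7.
Check whether 2*d ≥ -10 implies it.
Countermodel: at the initial state d = -5, the precondition holds but the weakest precondition fails.
Answer: invalid
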